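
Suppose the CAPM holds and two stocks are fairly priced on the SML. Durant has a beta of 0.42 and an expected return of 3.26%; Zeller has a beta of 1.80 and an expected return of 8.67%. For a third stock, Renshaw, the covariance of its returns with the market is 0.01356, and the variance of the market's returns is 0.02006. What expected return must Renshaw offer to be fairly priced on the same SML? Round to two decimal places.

4.26%

MRP = (8.67% − 3.26%) / (1.80 − 0.42) = 3.9203%
R_f = 3.26% − 0.42 × 3.9203% = 1.6135%
β_Renshaw = Cov / Var(R_m) = 0.01356 / 0.02006 = 0.6760
E(R_Renshaw) = R_f + β × MRP = 1.6135% + 0.6760 × 3.9203% = 4.26%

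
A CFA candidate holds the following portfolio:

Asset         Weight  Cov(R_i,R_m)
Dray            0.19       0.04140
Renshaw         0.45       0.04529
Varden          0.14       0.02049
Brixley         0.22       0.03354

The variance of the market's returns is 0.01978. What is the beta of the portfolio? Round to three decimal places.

1.946

β_Dray = 0.04140 / 0.01978 = 2.0930
β_Renshaw = 0.04529 / 0.01978 = 2.2897
β_Varden = 0.02049 / 0.01978 = 1.0359
β_Brixley = 0.03354 / 0.01978 = 1.6957
β_P = Σ w_i β_i = 0.19×2.0930 + 0.45×2.2897 + 0.14×1.0359 + 0.22×1.6957 = 1.9461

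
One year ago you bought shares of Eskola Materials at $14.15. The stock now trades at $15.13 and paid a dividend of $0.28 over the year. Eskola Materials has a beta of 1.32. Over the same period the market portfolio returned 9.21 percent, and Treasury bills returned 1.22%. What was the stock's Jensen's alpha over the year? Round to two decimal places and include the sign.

Realised HPR = (P1 + D1 − P0) / P0 = (15.13 + 0.28 − 14.15) / 14.15 = 1.26 / 14.15 = 8.9046%
MRP = 9.21% − 1.22% = 7.99%
CAPM required = R_f + β·MRP = 1.22% + 1.32 × 7.99% = 11.7668%
α = realised − required = 8.9046% − 11.7668% = -2.86%

-2.86%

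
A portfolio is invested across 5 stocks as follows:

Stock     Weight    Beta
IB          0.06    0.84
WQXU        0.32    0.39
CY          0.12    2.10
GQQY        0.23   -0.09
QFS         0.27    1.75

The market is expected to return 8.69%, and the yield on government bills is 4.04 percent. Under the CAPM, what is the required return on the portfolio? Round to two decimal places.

8.13%

β_P = Σ w_i β_i = 0.06×0.84 + 0.32×0.39 + 0.12×2.10 + 0.23×-0.09 + 0.27×1.75 = 0.8790
MRP = 8.69% − 4.04% = 4.65%
E(R_P) = R_f + β_P × MRP = 4.04% + 0.8790 × 4.65% = 8.13%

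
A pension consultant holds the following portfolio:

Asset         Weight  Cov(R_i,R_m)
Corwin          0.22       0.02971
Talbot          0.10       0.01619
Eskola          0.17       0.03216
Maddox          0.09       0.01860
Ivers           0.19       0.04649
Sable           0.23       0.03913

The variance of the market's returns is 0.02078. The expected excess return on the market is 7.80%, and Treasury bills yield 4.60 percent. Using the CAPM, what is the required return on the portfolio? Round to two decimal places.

β_Corwin = 0.02971 / 0.02078 = 1.4297
β_Talbot = 0.01619 / 0.02078 = 0.7791
β_Eskola = 0.03216 / 0.02078 = 1.5476
β_Maddox = 0.01860 / 0.02078 = 0.8951
β_Ivers = 0.04649 / 0.02078 = 2.2372
β_Sable = 0.03913 / 0.02078 = 1.8831
β_P = Σ w_i β_i = 0.22×1.4297 + 0.10×0.7791 + 0.17×1.5476 + 0.09×0.8951 + 0.19×2.2372 + 0.23×1.8831 = 1.5943
E(R_P) = R_f + β_P × MRP = 4.60% + 1.5943 × 7.80% = 17.04%

17.04%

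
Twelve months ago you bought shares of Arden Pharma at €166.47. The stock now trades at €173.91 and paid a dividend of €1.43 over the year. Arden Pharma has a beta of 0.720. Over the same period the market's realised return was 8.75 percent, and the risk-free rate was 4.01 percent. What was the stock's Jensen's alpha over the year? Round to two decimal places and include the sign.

-2.09%

Realised HPR = (P1 + D1 − P0) / P0 = (173.91 + 1.43 − 166.47) / 166.47 = 8.87 / 166.47 = 5.3283%
MRP = 8.75% − 4.01% = 4.74%
CAPM required = R_f + β·MRP = 4.01% + 0.720 × 4.74% = 7.42280%
α = realised − required = 5.3283% − 7.42280% = -2.09%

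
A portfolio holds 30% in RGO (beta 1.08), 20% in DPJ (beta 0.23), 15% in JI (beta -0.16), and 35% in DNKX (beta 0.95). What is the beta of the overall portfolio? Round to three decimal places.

β_P = Σ w_i β_i = 0.30×1.08 + 0.20×0.23 + 0.15×-0.16 + 0.35×0.95 = 0.6785

0.679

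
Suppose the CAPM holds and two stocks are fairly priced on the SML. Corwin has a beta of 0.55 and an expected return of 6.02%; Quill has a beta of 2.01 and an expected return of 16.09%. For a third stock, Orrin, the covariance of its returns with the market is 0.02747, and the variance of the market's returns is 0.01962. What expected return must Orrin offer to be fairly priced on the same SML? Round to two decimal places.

MRP = (16.09% − 6.02%) / (2.01 − 0.55) = 6.8973%
R_f = 6.02% − 0.55 × 6.8973% = 2.2265%
β_Orrin = Cov / Var(R_m) = 0.02747 / 0.01962 = 1.4001
E(R_Orrin) = R_f + β × MRP = 2.2265% + 1.4001 × 6.8973% = 11.88%

11.88%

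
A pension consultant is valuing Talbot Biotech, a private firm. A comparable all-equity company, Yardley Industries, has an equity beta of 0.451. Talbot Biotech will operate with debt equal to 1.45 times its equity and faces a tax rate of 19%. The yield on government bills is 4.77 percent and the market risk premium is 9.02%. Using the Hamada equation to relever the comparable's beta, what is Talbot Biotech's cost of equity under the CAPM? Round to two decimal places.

β_L = β_U × [1 + (1 − t)(D/E)] = 0.451 × [1 + (1 − 0.19) × 1.45]
    = 0.451 × [1 + 0.81 × 1.45] = 0.451 × 2.1745 = 0.9807
E(R) = R_f + β_L × MRP = 4.77% + 0.9807 × 9.02% = 13.62%

13.62%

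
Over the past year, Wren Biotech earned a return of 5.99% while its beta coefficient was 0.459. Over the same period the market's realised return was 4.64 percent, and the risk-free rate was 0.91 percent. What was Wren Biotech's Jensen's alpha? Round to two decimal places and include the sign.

Market excess return = 4.64% − 0.91% = 3.73%
CAPM benchmark = R_f + β(R_m − R_f) = 0.91% + 0.459 × 3.73% = 2.62207%
α = actual − benchmark = 5.99% − 2.62207% = +3.37%

+3.37%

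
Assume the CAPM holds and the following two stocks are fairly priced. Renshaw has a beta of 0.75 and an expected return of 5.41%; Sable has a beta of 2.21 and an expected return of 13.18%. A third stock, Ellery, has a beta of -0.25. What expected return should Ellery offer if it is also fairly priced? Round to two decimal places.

0.09%

MRP (SML slope) = (13.18% − 5.41%) / (2.21 − 0.75) = 7.77% / 1.46 = 5.3219%
R_f (intercept) = 5.41% − 0.75 × 5.3219% = 1.4186%
E(R_Ellery) = R_f + β × MRP = 1.4186% + -0.25 × 5.3219% = 0.09%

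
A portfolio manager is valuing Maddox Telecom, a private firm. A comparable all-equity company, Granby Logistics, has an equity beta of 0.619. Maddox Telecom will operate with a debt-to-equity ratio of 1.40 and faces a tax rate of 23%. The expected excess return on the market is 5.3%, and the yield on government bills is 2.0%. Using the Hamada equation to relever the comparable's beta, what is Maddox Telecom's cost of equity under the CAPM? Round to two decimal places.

8.82%

β_L = β_U × [1 + (1 − t)(D/E)] = 0.619 × [1 + (1 − 0.23) × 1.40]
    = 0.619 × [1 + 0.77 × 1.40] = 0.619 × 2.0780 = 1.2863
E(R) = R_f + β_L × MRP = 2.0% + 1.2863 × 5.3% = 8.82%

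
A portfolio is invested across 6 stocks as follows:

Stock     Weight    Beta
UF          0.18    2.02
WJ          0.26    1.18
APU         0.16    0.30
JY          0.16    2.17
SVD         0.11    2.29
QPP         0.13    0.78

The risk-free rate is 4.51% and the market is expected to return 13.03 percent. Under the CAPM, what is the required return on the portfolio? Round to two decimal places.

16.60%

β_P = Σ w_i β_i = 0.18×2.02 + 0.26×1.18 + 0.16×0.30 + 0.16×2.17 + 0.11×2.29 + 0.13×0.78 = 1.4189
MRP = 13.03% − 4.51% = 8.52%
E(R_P) = R_f + β_P × MRP = 4.51% + 1.4189 × 8.52% = 16.60%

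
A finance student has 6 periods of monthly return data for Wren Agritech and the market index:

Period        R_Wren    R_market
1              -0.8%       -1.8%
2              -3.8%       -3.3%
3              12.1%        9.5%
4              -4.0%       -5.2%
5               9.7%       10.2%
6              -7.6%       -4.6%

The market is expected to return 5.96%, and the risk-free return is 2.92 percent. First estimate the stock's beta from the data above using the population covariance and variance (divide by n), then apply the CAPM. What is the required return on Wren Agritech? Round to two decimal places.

6.28%

Mean R_i = (-0.8 − 3.8 + 12.1 − 4.0 + 9.7 − 7.6) / 6 = 0.9333%
Mean R_m = (-1.8 − 3.3 + 9.5 − 5.2 + 10.2 − 4.6) / 6 = 0.8000%
Σ(R_i − R̄_i)(R_m − R̄_m) = 279.1500  ⇒  Cov = 279.1500 / 6 = 46.5250
Σ(R_m − R̄_m)² = 252.7800  ⇒  Var(R_m) = 252.7800 / 6 = 42.1300
β = Cov / Var(R_m) = 46.5250 / 42.1300 = 1.1043
MRP = 5.96% − 2.92% = 3.04%
E(R) = R_f + β × MRP = 2.92% + 1.1043 × 3.04% = 6.28%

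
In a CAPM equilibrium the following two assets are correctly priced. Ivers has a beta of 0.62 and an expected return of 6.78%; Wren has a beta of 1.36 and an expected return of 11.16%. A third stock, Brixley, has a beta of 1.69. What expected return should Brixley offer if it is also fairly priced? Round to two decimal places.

13.11%

MRP (SML slope) = (11.16% − 6.78%) / (1.36 − 0.62) = 4.38% / 0.74 = 5.9189%
R_f (intercept) = 6.78% − 0.62 × 5.9189% = 3.1103%
E(R_Brixley) = R_f + β × MRP = 3.1103% + 1.69 × 5.9189% = 13.11%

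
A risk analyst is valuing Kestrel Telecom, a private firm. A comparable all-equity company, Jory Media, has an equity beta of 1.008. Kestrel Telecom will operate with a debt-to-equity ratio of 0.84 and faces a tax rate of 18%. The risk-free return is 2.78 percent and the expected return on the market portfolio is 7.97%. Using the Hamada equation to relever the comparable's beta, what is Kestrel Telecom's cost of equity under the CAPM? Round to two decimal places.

11.61%

β_L = β_U × [1 + (1 − t)(D/E)] = 1.008 × [1 + (1 − 0.18) × 0.84]
    = 1.008 × [1 + 0.82 × 0.84] = 1.008 × 1.6888 = 1.7023
MRP = 7.97% − 2.78% = 5.19%
E(R) = R_f + β_L × MRP = 2.78% + 1.7023 × 5.19% = 11.61%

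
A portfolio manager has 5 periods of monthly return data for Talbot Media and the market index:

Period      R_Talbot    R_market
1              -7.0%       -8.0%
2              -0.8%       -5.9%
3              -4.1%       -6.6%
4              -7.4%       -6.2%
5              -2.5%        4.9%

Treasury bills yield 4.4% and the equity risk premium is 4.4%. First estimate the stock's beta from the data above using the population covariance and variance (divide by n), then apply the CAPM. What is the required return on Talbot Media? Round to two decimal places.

Mean R_i = (-7.0 − 0.8 − 4.1 − 7.4 − 2.5) / 5 = -4.3600%
Mean R_m = (-8.0 − 5.9 − 6.6 − 6.2 + 4.9) / 5 = -4.3600%
Σ(R_i − R̄_i)(R_m − R̄_m) = 26.3620  ⇒  Cov = 26.3620 / 5 = 5.2724
Σ(R_m − R̄_m)² = 109.7720  ⇒  Var(R_m) = 109.7720 / 5 = 21.9544
β = Cov / Var(R_m) = 5.2724 / 21.9544 = 0.2402
E(R) = R_f + β × MRP = 4.4% + 0.2402 × 4.4% = 5.46%

5.46%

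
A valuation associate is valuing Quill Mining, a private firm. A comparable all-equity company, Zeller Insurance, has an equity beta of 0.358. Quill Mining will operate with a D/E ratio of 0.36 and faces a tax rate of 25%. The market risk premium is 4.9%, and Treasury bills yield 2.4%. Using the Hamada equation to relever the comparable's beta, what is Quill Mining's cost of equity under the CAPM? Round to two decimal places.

β_L = β_U × [1 + (1 − t)(D/E)] = 0.358 × [1 + (1 − 0.25) × 0.36]
    = 0.358 × [1 + 0.75 × 0.36] = 0.358 × 1.2700 = 0.4547
E(R) = R_f + β_L × MRP = 2.4% + 0.4547 × 4.9% = 4.63%

4.63%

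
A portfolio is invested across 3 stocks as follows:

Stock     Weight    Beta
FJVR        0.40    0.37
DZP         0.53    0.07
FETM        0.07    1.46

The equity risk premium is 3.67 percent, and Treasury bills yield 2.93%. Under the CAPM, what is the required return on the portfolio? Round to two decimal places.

3.98%

β_P = Σ w_i β_i = 0.40×0.37 + 0.53×0.07 + 0.07×1.46 = 0.2873
E(R_P) = R_f + β_P × MRP = 2.93% + 0.2873 × 3.67% = 3.98%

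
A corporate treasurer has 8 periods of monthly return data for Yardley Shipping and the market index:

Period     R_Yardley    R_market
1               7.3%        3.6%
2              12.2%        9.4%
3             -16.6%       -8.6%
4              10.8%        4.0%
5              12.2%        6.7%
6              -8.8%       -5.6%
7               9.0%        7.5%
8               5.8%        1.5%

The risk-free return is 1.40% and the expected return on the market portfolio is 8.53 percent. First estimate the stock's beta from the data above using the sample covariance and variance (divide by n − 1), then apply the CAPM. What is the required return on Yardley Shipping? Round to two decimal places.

12.99%

Mean R_i = (7.3 + 12.2 − 16.6 + 10.8 + 12.2 − 8.8 + 9.0 + 5.8) / 8 = 3.9875%
Mean R_m = (3.6 + 9.4 − 8.6 + 4.0 + 6.7 − 5.6 + 7.5 + 1.5) / 8 = 2.3125%
Σ(R_i − R̄_i)(R_m − R̄_m) = 460.3713  ⇒  Cov = 460.3713 / 7 = 65.7673
Σ(R_m − R̄_m)² = 283.2488  ⇒  Var(R_m) = 283.2488 / 7 = 40.4641
β = Cov / Var(R_m) = 65.7673 / 40.4641 = 1.6253
MRP = 8.53% − 1.40% = 7.13%
E(R) = R_f + β × MRP = 1.40% + 1.6253 × 7.13% = 12.99%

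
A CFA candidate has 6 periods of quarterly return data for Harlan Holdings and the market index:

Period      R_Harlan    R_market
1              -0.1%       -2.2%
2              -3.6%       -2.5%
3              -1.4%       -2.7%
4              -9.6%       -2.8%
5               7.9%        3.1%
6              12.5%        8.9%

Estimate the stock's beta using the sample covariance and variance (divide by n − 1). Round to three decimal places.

Mean R_i = (-0.1 − 3.6 − 1.4 − 9.6 + 7.9 + 12.5) / 6 = 0.9500%
Mean R_m = (-2.2 − 2.5 − 2.7 − 2.8 + 3.1 + 8.9) / 6 = 0.3000%
Σ(R_i − R̄_i)(R_m − R̄_m) = 173.9100  ⇒  Cov = 173.9100 / 5 = 34.7820
Σ(R_m − R̄_m)² = 114.5000  ⇒  Var(R_m) = 114.5000 / 5 = 22.9000
β = Cov / Var(R_m) = 34.7820 / 22.9000 = 1.5189

1.519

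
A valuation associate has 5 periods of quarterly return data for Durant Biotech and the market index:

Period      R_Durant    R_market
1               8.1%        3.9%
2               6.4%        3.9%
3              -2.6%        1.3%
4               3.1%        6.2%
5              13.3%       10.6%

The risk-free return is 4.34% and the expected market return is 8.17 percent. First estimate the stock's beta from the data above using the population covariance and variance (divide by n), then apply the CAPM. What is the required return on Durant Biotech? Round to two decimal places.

9.59%

Mean R_i = (8.1 + 6.4 − 2.6 + 3.1 + 13.3) / 5 = 5.6600%
Mean R_m = (3.9 + 3.9 + 1.3 + 6.2 + 10.6) / 5 = 5.1800%
Σ(R_i − R̄_i)(R_m − R̄_m) = 66.7760  ⇒  Cov = 66.7760 / 5 = 13.3552
Σ(R_m − R̄_m)² = 48.7480  ⇒  Var(R_m) = 48.7480 / 5 = 9.7496
β = Cov / Var(R_m) = 13.3552 / 9.7496 = 1.3698
MRP = 8.17% − 4.34% = 3.83%
E(R) = R_f + β × MRP = 4.34% + 1.3698 × 3.83% = 9.59%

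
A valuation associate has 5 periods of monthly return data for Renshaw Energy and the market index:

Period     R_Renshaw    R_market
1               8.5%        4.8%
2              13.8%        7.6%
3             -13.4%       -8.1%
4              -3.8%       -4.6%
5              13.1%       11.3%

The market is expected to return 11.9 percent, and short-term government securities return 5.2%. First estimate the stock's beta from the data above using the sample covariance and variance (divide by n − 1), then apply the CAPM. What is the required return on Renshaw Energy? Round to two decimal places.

14.59%

Mean R_i = (8.5 + 13.8 − 13.4 − 3.8 + 13.1) / 5 = 3.6400%
Mean R_m = (4.8 + 7.6 − 8.1 − 4.6 + 11.3) / 5 = 2.2000%
Σ(R_i − R̄_i)(R_m − R̄_m) = 379.6900  ⇒  Cov = 379.6900 / 4 = 94.9225
Σ(R_m − R̄_m)² = 271.0600  ⇒  Var(R_m) = 271.0600 / 4 = 67.7650
β = Cov / Var(R_m) = 94.9225 / 67.7650 = 1.4008
MRP = 11.9% − 5.2% = 6.70%
E(R) = R_f + β × MRP = 5.2% + 1.4008 × 6.7% = 14.59%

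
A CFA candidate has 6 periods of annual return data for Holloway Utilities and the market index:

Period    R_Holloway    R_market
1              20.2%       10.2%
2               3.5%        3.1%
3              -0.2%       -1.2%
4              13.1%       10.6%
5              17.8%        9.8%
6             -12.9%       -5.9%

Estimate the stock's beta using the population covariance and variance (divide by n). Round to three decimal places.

1.758

Mean R_i = (20.2 + 3.5 − 0.2 + 13.1 + 17.8 − 12.9) / 6 = 6.9167%
Mean R_m = (10.2 + 3.1 − 1.2 + 10.6 + 9.8 − 5.9) / 6 = 4.4333%
Σ(R_i − R̄_i)(R_m − R̄_m) = 422.5567  ⇒  Cov = 422.5567 / 6 = 70.4261
Σ(R_m − R̄_m)² = 240.3733  ⇒  Var(R_m) = 240.3733 / 6 = 40.0622
β = Cov / Var(R_m) = 70.4261 / 40.0622 = 1.7579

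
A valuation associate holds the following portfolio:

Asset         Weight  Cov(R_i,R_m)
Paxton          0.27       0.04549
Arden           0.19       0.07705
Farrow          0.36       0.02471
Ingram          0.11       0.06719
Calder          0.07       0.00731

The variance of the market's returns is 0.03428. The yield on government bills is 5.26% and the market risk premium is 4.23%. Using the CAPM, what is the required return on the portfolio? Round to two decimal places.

β_Paxton = 0.04549 / 0.03428 = 1.3270
β_Arden = 0.07705 / 0.03428 = 2.2477
β_Farrow = 0.02471 / 0.03428 = 0.7208
β_Ingram = 0.06719 / 0.03428 = 1.9600
β_Calder = 0.00731 / 0.03428 = 0.2132
β_P = Σ w_i β_i = 0.27×1.3270 + 0.19×2.2477 + 0.36×0.7208 + 0.11×1.9600 + 0.07×0.2132 = 1.2754
E(R_P) = R_f + β_P × MRP = 5.26% + 1.2754 × 4.23% = 10.65%

10.65%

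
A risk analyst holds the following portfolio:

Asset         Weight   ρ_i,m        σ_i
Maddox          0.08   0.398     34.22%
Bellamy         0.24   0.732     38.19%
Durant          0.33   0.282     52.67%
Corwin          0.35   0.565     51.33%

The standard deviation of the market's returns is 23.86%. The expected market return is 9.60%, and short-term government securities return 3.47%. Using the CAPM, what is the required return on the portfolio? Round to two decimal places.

β_Maddox = 0.398 × 34.22% / 23.86% = 0.5708
β_Bellamy = 0.732 × 38.19% / 23.86% = 1.1716
β_Durant = 0.282 × 52.67% / 23.86% = 0.6225
β_Corwin = 0.565 × 51.33% / 23.86% = 1.2155
β_P = Σ w_i β_i = 0.08×0.5708 + 0.24×1.1716 + 0.33×0.6225 + 0.35×1.2155 = 0.9577
MRP = 9.60% − 3.47% = 6.13%
E(R_P) = R_f + β_P × MRP = 3.47% + 0.9577 × 6.13% = 9.34%

9.34%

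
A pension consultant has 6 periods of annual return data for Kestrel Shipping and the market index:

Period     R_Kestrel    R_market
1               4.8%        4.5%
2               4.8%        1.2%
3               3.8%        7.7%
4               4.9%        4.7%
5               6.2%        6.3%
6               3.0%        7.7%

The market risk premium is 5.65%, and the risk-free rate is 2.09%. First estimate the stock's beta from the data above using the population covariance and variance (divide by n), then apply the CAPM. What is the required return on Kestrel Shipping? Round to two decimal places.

1.10%

Mean R_i = (4.8 + 4.8 + 3.8 + 4.9 + 6.2 + 3.0) / 6 = 4.5833%
Mean R_m = (4.5 + 1.2 + 7.7 + 4.7 + 6.3 + 7.7) / 6 = 5.3500%
Σ(R_i − R̄_i)(R_m − R̄_m) = -5.3150  ⇒  Cov = -5.3150 / 6 = -0.8858
Σ(R_m − R̄_m)² = 30.3150  ⇒  Var(R_m) = 30.3150 / 6 = 5.0525
β = Cov / Var(R_m) = -0.8858 / 5.0525 = -0.1753
E(R) = R_f + β × MRP = 2.09% + -0.1753 × 5.65% = 1.10%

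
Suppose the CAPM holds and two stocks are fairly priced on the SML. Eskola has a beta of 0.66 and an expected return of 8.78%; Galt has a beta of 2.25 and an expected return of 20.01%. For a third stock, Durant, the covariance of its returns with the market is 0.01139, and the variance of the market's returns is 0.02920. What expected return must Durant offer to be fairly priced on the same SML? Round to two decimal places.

6.87%

MRP = (20.01% − 8.78%) / (2.25 − 0.66) = 7.0629%
R_f = 8.78% − 0.66 × 7.0629% = 4.1185%
β_Durant = Cov / Var(R_m) = 0.01139 / 0.02920 = 0.3901
E(R_Durant) = R_f + β × MRP = 4.1185% + 0.3901 × 7.0629% = 6.87%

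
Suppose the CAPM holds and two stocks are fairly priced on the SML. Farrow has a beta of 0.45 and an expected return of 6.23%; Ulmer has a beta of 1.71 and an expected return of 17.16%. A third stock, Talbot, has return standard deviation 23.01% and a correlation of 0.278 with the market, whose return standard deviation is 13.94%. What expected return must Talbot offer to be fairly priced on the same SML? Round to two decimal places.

6.31%

MRP = (17.16% − 6.23%) / (1.71 − 0.45) = 8.6746%
R_f = 6.23% − 0.45 × 8.6746% = 2.3264%
β_Talbot = ρ·σ_i/σ_m = 0.278 × 23.01 / 13.94 = 0.4589
E(R_Talbot) = R_f + β × MRP = 2.3264% + 0.4589 × 8.6746% = 6.31%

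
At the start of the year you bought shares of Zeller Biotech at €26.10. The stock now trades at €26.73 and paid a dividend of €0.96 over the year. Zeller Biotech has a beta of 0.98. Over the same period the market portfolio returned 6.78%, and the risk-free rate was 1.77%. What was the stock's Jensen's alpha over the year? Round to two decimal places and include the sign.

-0.59%

Realised HPR = (P1 + D1 − P0) / P0 = (26.73 + 0.96 − 26.10) / 26.10 = 1.59 / 26.10 = 6.0920%
MRP = 6.78% − 1.77% = 5.01%
CAPM required = R_f + β·MRP = 1.77% + 0.98 × 5.01% = 6.6798%
α = realised − required = 6.0920% − 6.6798% = -0.59%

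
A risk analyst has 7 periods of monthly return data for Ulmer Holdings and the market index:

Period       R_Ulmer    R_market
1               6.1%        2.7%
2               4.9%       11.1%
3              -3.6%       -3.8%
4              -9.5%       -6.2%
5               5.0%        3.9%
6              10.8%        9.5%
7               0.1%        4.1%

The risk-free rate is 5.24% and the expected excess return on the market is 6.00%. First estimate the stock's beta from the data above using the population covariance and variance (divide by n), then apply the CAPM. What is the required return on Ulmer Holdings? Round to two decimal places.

10.82%

Mean R_i = (6.1 + 4.9 − 3.6 − 9.5 + 5.0 + 10.8 + 0.1) / 7 = 1.9714%
Mean R_m = (2.7 + 11.1 − 3.8 − 6.2 + 3.9 + 9.5 + 4.1) / 7 = 3.0429%
Σ(R_i − R̄_i)(R_m − R̄_m) = 223.9586  ⇒  Cov = 223.9586 / 7 = 31.9941
Σ(R_m − R̄_m)² = 240.8371  ⇒  Var(R_m) = 240.8371 / 7 = 34.4053
β = Cov / Var(R_m) = 31.9941 / 34.4053 = 0.9299
E(R) = R_f + β × MRP = 5.24% + 0.9299 × 6.00% = 10.82%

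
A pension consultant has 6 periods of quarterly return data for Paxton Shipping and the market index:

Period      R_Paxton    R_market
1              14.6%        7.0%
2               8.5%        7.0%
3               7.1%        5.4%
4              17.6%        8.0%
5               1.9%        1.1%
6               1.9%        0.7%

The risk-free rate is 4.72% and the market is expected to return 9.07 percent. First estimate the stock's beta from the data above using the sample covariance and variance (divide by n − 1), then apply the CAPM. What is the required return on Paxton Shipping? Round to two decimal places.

Mean R_i = (14.6 + 8.5 + 7.1 + 17.6 + 1.9 + 1.9) / 6 = 8.6000%
Mean R_m = (7.0 + 7.0 + 5.4 + 8.0 + 1.1 + 0.7) / 6 = 4.8667%
Σ(R_i − R̄_i)(R_m − R̄_m) = 93.1400  ⇒  Cov = 93.1400 / 5 = 18.6280
Σ(R_m − R̄_m)² = 50.7533  ⇒  Var(R_m) = 50.7533 / 5 = 10.1507
β = Cov / Var(R_m) = 18.6280 / 10.1507 = 1.8351
MRP = 9.07% − 4.72% = 4.35%
E(R) = R_f + β × MRP = 4.72% + 1.8351 × 4.35% = 12.70%

12.70%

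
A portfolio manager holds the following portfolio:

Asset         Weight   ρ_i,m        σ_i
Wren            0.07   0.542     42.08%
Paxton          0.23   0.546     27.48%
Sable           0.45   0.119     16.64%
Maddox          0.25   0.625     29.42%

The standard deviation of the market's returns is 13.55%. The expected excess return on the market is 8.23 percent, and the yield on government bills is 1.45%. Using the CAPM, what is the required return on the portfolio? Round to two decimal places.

7.85%

β_Wren = 0.542 × 42.08% / 13.55% = 1.6832
β_Paxton = 0.546 × 27.48% / 13.55% = 1.1073
β_Sable = 0.119 × 16.64% / 13.55% = 0.1461
β_Maddox = 0.625 × 29.42% / 13.55% = 1.3570
β_P = Σ w_i β_i = 0.07×1.6832 + 0.23×1.1073 + 0.45×0.1461 + 0.25×1.3570 = 0.7775
E(R_P) = R_f + β_P × MRP = 1.45% + 0.7775 × 8.23% = 7.85%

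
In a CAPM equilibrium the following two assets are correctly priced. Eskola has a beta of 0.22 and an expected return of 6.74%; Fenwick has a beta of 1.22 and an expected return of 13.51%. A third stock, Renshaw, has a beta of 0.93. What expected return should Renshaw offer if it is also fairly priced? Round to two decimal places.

MRP (SML slope) = (13.51% − 6.74%) / (1.22 − 0.22) = 6.77% / 1.00 = 6.7700%
R_f (intercept) = 6.74% − 0.22 × 6.7700% = 5.2506%
E(R_Renshaw) = R_f + β × MRP = 5.2506% + 0.93 × 6.7700% = 11.55%

11.55%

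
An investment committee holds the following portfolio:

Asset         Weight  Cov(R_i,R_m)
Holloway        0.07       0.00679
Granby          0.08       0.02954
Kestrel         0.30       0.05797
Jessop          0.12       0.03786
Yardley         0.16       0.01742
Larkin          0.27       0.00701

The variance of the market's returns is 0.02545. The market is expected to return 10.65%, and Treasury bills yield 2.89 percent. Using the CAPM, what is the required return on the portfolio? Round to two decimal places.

11.87%

β_Holloway = 0.00679 / 0.02545 = 0.2668
β_Granby = 0.02954 / 0.02545 = 1.1607
β_Kestrel = 0.05797 / 0.02545 = 2.2778
β_Jessop = 0.03786 / 0.02545 = 1.4876
β_Yardley = 0.01742 / 0.02545 = 0.6845
β_Larkin = 0.00701 / 0.02545 = 0.2754
β_P = Σ w_i β_i = 0.07×0.2668 + 0.08×1.1607 + 0.30×2.2778 + 0.12×1.4876 + 0.16×0.6845 + 0.27×0.2754 = 1.1573
MRP = 10.65% − 2.89% = 7.76%
E(R_P) = R_f + β_P × MRP = 2.89% + 1.1573 × 7.76% = 11.87%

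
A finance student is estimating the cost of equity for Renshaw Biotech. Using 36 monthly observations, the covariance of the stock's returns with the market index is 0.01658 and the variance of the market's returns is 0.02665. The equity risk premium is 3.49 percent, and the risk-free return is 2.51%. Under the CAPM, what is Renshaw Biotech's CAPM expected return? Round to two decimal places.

4.68%

β = Cov(R_i, R_m) / Var(R_m) = 0.01658 / 0.02665 = 0.6221
E(R) = R_f + β × MRP = 2.51% + 0.6221 × 3.49% = 4.68%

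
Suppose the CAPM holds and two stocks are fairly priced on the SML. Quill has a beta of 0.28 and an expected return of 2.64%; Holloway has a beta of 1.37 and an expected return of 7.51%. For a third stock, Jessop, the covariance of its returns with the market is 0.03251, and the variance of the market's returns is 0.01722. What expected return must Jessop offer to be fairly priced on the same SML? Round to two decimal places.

9.82%

MRP = (7.51% − 2.64%) / (1.37 − 0.28) = 4.4679%
R_f = 2.64% − 0.28 × 4.4679% = 1.3890%
β_Jessop = Cov / Var(R_m) = 0.03251 / 0.01722 = 1.8879
E(R_Jessop) = R_f + β × MRP = 1.3890% + 1.8879 × 4.4679% = 9.82%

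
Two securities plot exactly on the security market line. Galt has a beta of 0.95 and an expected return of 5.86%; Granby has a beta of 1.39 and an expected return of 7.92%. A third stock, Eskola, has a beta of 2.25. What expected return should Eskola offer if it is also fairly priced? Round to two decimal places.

11.95%

MRP (SML slope) = (7.92% − 5.86%) / (1.39 − 0.95) = 2.06% / 0.44 = 4.6818%
R_f (intercept) = 5.86% − 0.95 × 4.6818% = 1.4123%
E(R_Eskola) = R_f + β × MRP = 1.4123% + 2.25 × 4.6818% = 11.95%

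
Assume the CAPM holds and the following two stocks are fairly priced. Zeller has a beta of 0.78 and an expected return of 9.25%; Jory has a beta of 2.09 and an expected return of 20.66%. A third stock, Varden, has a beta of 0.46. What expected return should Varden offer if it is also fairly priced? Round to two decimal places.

6.46%

MRP (SML slope) = (20.66% − 9.25%) / (2.09 − 0.78) = 11.41% / 1.31 = 8.7099%
R_f (intercept) = 9.25% − 0.78 × 8.7099% = 2.4563%
E(R_Varden) = R_f + β × MRP = 2.4563% + 0.46 × 8.7099% = 6.46%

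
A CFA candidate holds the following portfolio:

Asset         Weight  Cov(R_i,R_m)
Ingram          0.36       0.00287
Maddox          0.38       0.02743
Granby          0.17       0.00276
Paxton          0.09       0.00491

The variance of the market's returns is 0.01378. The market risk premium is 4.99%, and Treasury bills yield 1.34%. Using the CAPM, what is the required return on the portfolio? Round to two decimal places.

β_Ingram = 0.00287 / 0.01378 = 0.2083
β_Maddox = 0.02743 / 0.01378 = 1.9906
β_Granby = 0.00276 / 0.01378 = 0.2003
β_Paxton = 0.00491 / 0.01378 = 0.3563
β_P = Σ w_i β_i = 0.36×0.2083 + 0.38×1.9906 + 0.17×0.2003 + 0.09×0.3563 = 0.8975
E(R_P) = R_f + β_P × MRP = 1.34% + 0.8975 × 4.99% = 5.82%

5.82%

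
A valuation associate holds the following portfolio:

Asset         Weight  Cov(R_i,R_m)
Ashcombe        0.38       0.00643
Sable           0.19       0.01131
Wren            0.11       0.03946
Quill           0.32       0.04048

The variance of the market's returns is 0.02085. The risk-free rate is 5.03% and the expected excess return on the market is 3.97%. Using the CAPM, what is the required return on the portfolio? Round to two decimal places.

β_Ashcombe = 0.00643 / 0.02085 = 0.3084
β_Sable = 0.01131 / 0.02085 = 0.5424
β_Wren = 0.03946 / 0.02085 = 1.8926
β_Quill = 0.04048 / 0.02085 = 1.9415
β_P = Σ w_i β_i = 0.38×0.3084 + 0.19×0.5424 + 0.11×1.8926 + 0.32×1.9415 = 1.0497
E(R_P) = R_f + β_P × MRP = 5.03% + 1.0497 × 3.97% = 9.20%

9.20%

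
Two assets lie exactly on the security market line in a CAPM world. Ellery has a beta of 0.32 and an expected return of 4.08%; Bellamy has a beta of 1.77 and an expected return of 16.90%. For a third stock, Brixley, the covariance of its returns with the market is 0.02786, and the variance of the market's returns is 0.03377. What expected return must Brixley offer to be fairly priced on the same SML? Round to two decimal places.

MRP = (16.90% − 4.08%) / (1.77 − 0.32) = 8.8414%
R_f = 4.08% − 0.32 × 8.8414% = 1.2508%
β_Brixley = Cov / Var(R_m) = 0.02786 / 0.03377 = 0.8250
E(R_Brixley) = R_f + β × MRP = 1.2508% + 0.8250 × 8.8414% = 8.54%

8.54%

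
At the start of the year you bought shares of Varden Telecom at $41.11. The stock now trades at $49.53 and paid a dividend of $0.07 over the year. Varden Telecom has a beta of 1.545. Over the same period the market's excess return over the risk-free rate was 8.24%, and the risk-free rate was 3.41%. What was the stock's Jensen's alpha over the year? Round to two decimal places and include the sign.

+4.51%

Realised HPR = (P1 + D1 − P0) / P0 = (49.53 + 0.07 − 41.11) / 41.11 = 8.49 / 41.11 = 20.6519%
CAPM required = R_f + β·MRP = 3.41% + 1.545 × 8.24% = 16.14080%
α = realised − required = 20.6519% − 16.14080% = +4.51%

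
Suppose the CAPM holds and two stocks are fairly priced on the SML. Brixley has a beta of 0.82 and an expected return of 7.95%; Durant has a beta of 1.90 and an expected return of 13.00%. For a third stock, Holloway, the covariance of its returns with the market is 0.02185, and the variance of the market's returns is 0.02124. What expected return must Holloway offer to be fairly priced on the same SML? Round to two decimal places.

MRP = (13.00% − 7.95%) / (1.90 − 0.82) = 4.6759%
R_f = 7.95% − 0.82 × 4.6759% = 4.1158%
β_Holloway = Cov / Var(R_m) = 0.02185 / 0.02124 = 1.0287
E(R_Holloway) = R_f + β × MRP = 4.1158% + 1.0287 × 4.6759% = 8.93%

8.93%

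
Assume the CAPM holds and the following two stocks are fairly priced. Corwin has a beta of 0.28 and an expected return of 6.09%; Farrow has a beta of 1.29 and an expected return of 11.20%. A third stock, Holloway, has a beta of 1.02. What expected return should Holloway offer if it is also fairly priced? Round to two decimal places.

9.83%

MRP (SML slope) = (11.20% − 6.09%) / (1.29 − 0.28) = 5.11% / 1.01 = 5.0594%
R_f (intercept) = 6.09% − 0.28 × 5.0594% = 4.6734%
E(R_Holloway) = R_f + β × MRP = 4.6734% + 1.02 × 5.0594% = 9.83%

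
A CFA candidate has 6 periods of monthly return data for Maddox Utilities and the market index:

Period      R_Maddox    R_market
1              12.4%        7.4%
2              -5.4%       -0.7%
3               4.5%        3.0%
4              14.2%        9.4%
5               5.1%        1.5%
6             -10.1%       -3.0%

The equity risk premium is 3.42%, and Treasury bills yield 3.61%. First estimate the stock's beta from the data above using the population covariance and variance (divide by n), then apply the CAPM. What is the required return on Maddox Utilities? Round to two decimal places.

Mean R_i = (12.4 − 5.4 + 4.5 + 14.2 + 5.1 − 10.1) / 6 = 3.4500%
Mean R_m = (7.4 − 0.7 + 3.0 + 9.4 + 1.5 − 3.0) / 6 = 2.9333%
Σ(R_i − R̄_i)(R_m − R̄_m) = 219.7500  ⇒  Cov = 219.7500 / 6 = 36.6250
Σ(R_m − R̄_m)² = 112.2333  ⇒  Var(R_m) = 112.2333 / 6 = 18.7056
β = Cov / Var(R_m) = 36.6250 / 18.7056 = 1.9580
E(R) = R_f + β × MRP = 3.61% + 1.9580 × 3.42% = 10.31%

10.31%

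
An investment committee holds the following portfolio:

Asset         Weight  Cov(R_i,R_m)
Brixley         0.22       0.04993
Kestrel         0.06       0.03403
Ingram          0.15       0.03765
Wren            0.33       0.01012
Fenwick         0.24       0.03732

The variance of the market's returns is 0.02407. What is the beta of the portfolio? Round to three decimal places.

1.287

β_Brixley = 0.04993 / 0.02407 = 2.0744
β_Kestrel = 0.03403 / 0.02407 = 1.4138
β_Ingram = 0.03765 / 0.02407 = 1.5642
β_Wren = 0.01012 / 0.02407 = 0.4204
β_Fenwick = 0.03732 / 0.02407 = 1.5505
β_P = Σ w_i β_i = 0.22×2.0744 + 0.06×1.4138 + 0.15×1.5642 + 0.33×0.4204 + 0.24×1.5505 = 1.2867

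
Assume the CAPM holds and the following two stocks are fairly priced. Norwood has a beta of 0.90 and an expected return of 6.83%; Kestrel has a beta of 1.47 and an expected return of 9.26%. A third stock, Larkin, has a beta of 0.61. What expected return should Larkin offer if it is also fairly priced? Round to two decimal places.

5.59%

MRP (SML slope) = (9.26% − 6.83%) / (1.47 − 0.90) = 2.43% / 0.57 = 4.2632%
R_f (intercept) = 6.83% − 0.90 × 4.2632% = 2.9931%
E(R_Larkin) = R_f + β × MRP = 2.9931% + 0.61 × 4.2632% = 5.59%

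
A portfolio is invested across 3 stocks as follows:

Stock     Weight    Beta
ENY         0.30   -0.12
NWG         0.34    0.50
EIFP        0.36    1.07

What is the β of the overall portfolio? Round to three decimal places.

β_P = Σ w_i β_i = 0.30×-0.12 + 0.34×0.50 + 0.36×1.07 = 0.5192

0.519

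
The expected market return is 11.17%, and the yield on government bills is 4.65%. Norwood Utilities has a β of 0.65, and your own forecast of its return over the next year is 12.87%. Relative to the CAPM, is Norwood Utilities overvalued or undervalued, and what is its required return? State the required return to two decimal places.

MRP = 11.17% − 4.65% = 6.52%
Required return = R_f + β·MRP = 4.65% + 0.65 × 6.52% = 8.89%
Forecast 12.87% > required 8.89% → the stock plots above the SML → undervalued.

Undervalued; required return 8.89%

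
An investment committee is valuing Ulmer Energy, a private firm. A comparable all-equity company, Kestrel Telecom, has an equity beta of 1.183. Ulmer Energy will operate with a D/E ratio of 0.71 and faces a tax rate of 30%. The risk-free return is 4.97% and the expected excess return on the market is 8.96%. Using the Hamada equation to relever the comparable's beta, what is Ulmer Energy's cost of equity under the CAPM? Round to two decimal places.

20.84%

β_L = β_U × [1 + (1 − t)(D/E)] = 1.183 × [1 + (1 − 0.30) × 0.71]
    = 1.183 × [1 + 0.70 × 0.71] = 1.183 × 1.4970 = 1.7710
E(R) = R_f + β_L × MRP = 4.97% + 1.7710 × 8.96% = 20.84%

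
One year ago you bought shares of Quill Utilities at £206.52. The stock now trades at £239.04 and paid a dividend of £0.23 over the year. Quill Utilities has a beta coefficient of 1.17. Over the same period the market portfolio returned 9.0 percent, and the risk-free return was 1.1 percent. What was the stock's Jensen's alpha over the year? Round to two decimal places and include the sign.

Realised HPR = (P1 + D1 − P0) / P0 = (239.04 + 0.23 − 206.52) / 206.52 = 32.75 / 206.52 = 15.8580%
MRP = 9.0% − 1.1% = 7.90%
CAPM required = R_f + β·MRP = 1.1% + 1.17 × 7.9% = 10.3430%
α = realised − required = 15.8580% − 10.3430% = +5.52%

+5.52%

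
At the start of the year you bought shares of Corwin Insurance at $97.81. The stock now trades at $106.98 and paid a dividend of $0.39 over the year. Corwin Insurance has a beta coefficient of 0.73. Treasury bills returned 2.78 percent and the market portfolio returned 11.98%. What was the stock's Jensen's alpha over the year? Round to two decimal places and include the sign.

+0.28%

Realised HPR = (P1 + D1 − P0) / P0 = (106.98 + 0.39 − 97.81) / 97.81 = 9.56 / 97.81 = 9.7741%
MRP = 11.98% − 2.78% = 9.20%
CAPM required = R_f + β·MRP = 2.78% + 0.73 × 9.20% = 9.4960%
α = realised − required = 9.7741% − 9.4960% = +0.28%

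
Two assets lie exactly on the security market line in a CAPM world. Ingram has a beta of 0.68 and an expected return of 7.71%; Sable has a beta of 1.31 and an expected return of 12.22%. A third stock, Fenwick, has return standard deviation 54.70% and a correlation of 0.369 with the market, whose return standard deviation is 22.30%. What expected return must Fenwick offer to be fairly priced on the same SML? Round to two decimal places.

9.32%

MRP = (12.22% − 7.71%) / (1.31 − 0.68) = 7.1587%
R_f = 7.71% − 0.68 × 7.1587% = 2.8421%
β_Fenwick = ρ·σ_i/σ_m = 0.369 × 54.70 / 22.30 = 0.9051
E(R_Fenwick) = R_f + β × MRP = 2.8421% + 0.9051 × 7.1587% = 9.32%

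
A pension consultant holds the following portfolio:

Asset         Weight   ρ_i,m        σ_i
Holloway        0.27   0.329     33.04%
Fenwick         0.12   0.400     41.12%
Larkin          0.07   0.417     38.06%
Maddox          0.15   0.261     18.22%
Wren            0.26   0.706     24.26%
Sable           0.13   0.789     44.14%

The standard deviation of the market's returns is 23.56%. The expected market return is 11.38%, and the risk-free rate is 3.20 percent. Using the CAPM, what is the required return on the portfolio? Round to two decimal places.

β_Holloway = 0.329 × 33.04% / 23.56% = 0.4614
β_Fenwick = 0.400 × 41.12% / 23.56% = 0.6981
β_Larkin = 0.417 × 38.06% / 23.56% = 0.6736
β_Maddox = 0.261 × 18.22% / 23.56% = 0.2018
β_Wren = 0.706 × 24.26% / 23.56% = 0.7270
β_Sable = 0.789 × 44.14% / 23.56% = 1.4782
β_P = Σ w_i β_i = 0.27×0.4614 + 0.12×0.6981 + 0.07×0.6736 + 0.15×0.2018 + 0.26×0.7270 + 0.13×1.4782 = 0.6670
MRP = 11.38% − 3.20% = 8.18%
E(R_P) = R_f + β_P × MRP = 3.20% + 0.6670 × 8.18% = 8.66%

8.66%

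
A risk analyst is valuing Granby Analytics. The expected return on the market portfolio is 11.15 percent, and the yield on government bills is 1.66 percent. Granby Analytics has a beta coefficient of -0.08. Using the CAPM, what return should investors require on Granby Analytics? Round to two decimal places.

0.90%

Market risk premium = E(R_m) − R_f = 11.15% − 1.66% = 9.49%
E(R) = R_f + β × MRP = 1.66% + -0.08 × 9.49% = 0.90%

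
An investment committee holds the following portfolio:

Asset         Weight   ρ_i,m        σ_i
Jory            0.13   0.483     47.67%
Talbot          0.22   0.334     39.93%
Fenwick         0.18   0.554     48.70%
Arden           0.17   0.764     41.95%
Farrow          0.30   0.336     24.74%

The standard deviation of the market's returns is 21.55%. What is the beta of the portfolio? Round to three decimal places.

0.869

β_Jory = 0.483 × 47.67% / 21.55% = 1.0684
β_Talbot = 0.334 × 39.93% / 21.55% = 0.6189
β_Fenwick = 0.554 × 48.70% / 21.55% = 1.2520
β_Arden = 0.764 × 41.95% / 21.55% = 1.4872
β_Farrow = 0.336 × 24.74% / 21.55% = 0.3857
β_P = Σ w_i β_i = 0.13×1.0684 + 0.22×0.6189 + 0.18×1.2520 + 0.17×1.4872 + 0.30×0.3857 = 0.8689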